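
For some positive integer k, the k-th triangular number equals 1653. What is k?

Set n(n+1)/2 = 1653, giving n² + n − 3306 = 0.
So n = (-1 + 115) / 2 = 114/2 = 57.

57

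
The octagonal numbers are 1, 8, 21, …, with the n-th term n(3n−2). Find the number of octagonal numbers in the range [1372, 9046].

The n-th octagonal number is n(3n−2).
Smallest index with value ≥ 1372: n = 22 (giving 1408).
Largest index with value ≤ 9046: n = 55 (giving 8965).
Indices 22 through 55: 34 terms.

34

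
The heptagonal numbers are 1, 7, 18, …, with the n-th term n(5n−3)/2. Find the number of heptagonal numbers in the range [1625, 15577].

54

The n-th heptagonal number is n(5n−3)/2.
Smallest index with value ≥ 1625: n = 26 (giving 1651).
Largest index with value ≤ 15577: n = 79 (giving 15484).
Indices 26 through 79: 54 terms.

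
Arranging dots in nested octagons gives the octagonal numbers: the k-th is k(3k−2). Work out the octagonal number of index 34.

3400

The 34th octagonal number is n(3n−2) with n = 34.
34·(3·34 − 2) = 34·100 = 3400.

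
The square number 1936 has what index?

44

We need n² = 1936, so n = √1936 = 44.
Check: 44² = 1936. ✓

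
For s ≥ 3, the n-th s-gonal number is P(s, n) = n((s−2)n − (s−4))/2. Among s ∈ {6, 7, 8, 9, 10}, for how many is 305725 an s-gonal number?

s = 6: P(6, 391) = 305371 and P(6, 392) = 306936; 305725 is not s-gonal.
s = 7: P(7, 350) = 305725. ✓
s = 8: P(8, 319) = 304645 and P(8, 320) = 306560; 305725 is not s-gonal.
s = 9: P(9, 295) = 303850 and P(9, 296) = 305916; 305725 is not s-gonal.
s = 10: P(10, 276) = 303876 and P(10, 277) = 306085; 305725 is not s-gonal.
Hits: s ∈ {7} → 1.

1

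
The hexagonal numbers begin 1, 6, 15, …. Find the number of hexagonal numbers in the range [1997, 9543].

The n-th hexagonal number is n(2n−1).
Smallest index with value ≥ 1997: n = 32 (giving 2016).
Largest index with value ≤ 9543: n = 69 (giving 9453).
Indices 32 through 69: 38 terms.

38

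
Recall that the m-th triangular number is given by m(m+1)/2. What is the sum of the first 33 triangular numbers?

6545

Σ i(i+1)/2 = (Σi² + Σi) / 2 over i = 1..33.
Σi = 561 and Σi² = 12529.
(1·12529 + 1·561) / 2 = 13090/2 = 6545.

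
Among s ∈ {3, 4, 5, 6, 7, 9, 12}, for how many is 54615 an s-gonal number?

s = 3: P(3, 330) = 54615. ✓
s = 4: P(4, 233) = 54289 and P(4, 234) = 54756; 54615 is not s-gonal.
s = 5: P(5, 190) = 54055 and P(5, 191) = 54626; 54615 is not s-gonal.
s = 6: P(6, 165) = 54285 and P(6, 166) = 54946; 54615 is not s-gonal.
s = 7: P(7, 148) = 54538 and P(7, 149) = 55279; 54615 is not s-gonal.
s = 9: P(9, 125) = 54375 and P(9, 126) = 55251; 54615 is not s-gonal.
s = 12: P(12, 104) = 53664 and P(12, 105) = 54705; 54615 is not s-gonal.
Hits: s ∈ {3} → 1.

1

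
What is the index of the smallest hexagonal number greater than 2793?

Solve n(2n−1) > 2793 for integer n.
The largest n with value ≤ 2793 is 37 (since 2701 ≤ 2793 < 2850), so the first above is n = 38, value 2850.

38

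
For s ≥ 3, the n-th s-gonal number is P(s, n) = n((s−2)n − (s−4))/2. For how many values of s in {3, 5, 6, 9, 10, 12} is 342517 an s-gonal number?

s = 3: P(3, 827) = 342378 and P(3, 828) = 343206; 342517 is not s-gonal.
s = 5: P(5, 478) = 342487 and P(5, 479) = 343922; 342517 is not s-gonal.
s = 6: P(6, 414) = 342378 and P(6, 415) = 344035; 342517 is not s-gonal.
s = 9: P(9, 313) = 342109 and P(9, 314) = 344301; 342517 is not s-gonal.
s = 10: P(10, 293) = 342517. ✓
s = 12: P(12, 262) = 342172 and P(12, 263) = 344793; 342517 is not s-gonal.
Hits: s ∈ {10} → 1.

1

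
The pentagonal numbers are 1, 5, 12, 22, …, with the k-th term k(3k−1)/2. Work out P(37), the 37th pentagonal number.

The 37th pentagonal number is n(3n−1)/2 with n = 37.
37·(3·37 − 1)/2 = 37·110/2 = 37·55 = 2035.

2035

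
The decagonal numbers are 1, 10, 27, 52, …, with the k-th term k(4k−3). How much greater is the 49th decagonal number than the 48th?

385

Consecutive decagonal numbers differ by 8n − 7: here 8·49 − 7 = 385.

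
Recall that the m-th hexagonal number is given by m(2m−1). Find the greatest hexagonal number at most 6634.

6441

Solve n(2n−1) ≤ 6634 for integer n.
n = 57 gives 6441 ≤ 6634, while n = 58 gives 6670 > 6634; so the answer is 6441.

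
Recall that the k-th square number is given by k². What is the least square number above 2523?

Solve n² > 2523 for integer n.
The largest n with value ≤ 2523 is 50 (since 2500 ≤ 2523 < 2601), so the first above is n = 51, value 2601.

2601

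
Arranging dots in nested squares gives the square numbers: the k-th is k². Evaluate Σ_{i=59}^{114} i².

Σ_{i=59}^{114} i² = 500365 − 66729 = 433636.

433636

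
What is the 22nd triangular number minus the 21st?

22

Consecutive triangular numbers differ by n: T_{22} − T_{21} = 22.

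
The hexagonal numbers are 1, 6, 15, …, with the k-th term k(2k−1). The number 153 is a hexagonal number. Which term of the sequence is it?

9

Set n(2n−1) = 153, giving 2n² − n − 153 = 0.
The discriminant is 1 + 8·153 = 1225, and √1225 = 35.
So n = (1 + 35) / 4 = 36/4 = 9.
Check: 9·(2·9 − 1) = 153. ✓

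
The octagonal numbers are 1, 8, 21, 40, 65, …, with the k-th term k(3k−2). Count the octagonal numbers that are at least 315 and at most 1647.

13

The n-th octagonal number is n(3n−2).
Smallest index with value ≥ 315: n = 11 (giving 341).
Largest index with value ≤ 1647: n = 23 (giving 1541).
Indices 11 through 23: 13 terms.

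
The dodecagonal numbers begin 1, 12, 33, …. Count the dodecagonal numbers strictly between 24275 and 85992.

61

The n-th dodecagonal number is n(5n−4).
Smallest index with value > 24275: n = 71 (giving 24921).
Largest index with value < 85992: n = 131 (giving 85281).
Indices 71 through 131: 61 terms.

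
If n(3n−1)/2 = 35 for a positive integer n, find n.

5

Set n(3n−1)/2 = 35, giving 3n² − n − 70 = 0.
The discriminant is 1 + 24·35 = 841, and √841 = 29.
So n = (1 + 29) / 6 = 30/6 = 5.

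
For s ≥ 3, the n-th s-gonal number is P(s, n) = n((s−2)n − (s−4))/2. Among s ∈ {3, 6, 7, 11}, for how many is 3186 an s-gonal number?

s = 3: P(3, 79) = 3160 and P(3, 80) = 3240; 3186 is not s-gonal.
s = 6: P(6, 40) = 3160 and P(6, 41) = 3321; 3186 is not s-gonal.
s = 7: P(7, 36) = 3186. ✓
s = 11: P(11, 27) = 3186. ✓
Hits: s ∈ {7, 11} → 2.

2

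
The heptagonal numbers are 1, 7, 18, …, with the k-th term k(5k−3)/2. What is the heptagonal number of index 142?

50197

142·(5·142 − 3)/2 = 142·707/2 = 50197.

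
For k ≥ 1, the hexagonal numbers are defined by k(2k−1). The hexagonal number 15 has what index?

3

Set n(2n−1) = 15, giving 2n² − n − 15 = 0.
The discriminant is 1 + 8·15 = 121, and √121 = 11.
So n = (1 + 11) / 4 = 12/4 = 3.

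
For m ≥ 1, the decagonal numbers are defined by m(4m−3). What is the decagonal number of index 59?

13747

The 59th decagonal number is n(4n−3) with n = 59.
59·(4·59 − 3) = 59·233 = 13747.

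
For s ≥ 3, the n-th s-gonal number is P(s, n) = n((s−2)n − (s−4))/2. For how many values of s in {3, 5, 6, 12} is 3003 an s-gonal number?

s = 3: P(3, 77) = 3003. ✓
s = 5: P(5, 44) = 2882 and P(5, 45) = 3015; 3003 is not s-gonal.
s = 6: P(6, 39) = 3003. ✓
s = 12: P(12, 24) = 2784 and P(12, 25) = 3025; 3003 is not s-gonal.
Hits: s ∈ {3, 6} → 2.

2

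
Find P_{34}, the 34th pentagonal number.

The 34th pentagonal number is n(3n−1)/2 with n = 34.
34·(3·34 − 1)/2 = 34·101/2 = 1717.

1717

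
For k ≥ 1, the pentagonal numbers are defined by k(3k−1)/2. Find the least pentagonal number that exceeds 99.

Solve n(3n−1)/2 > 99 for integer n.
The largest n with value ≤ 99 is 8 (since 92 ≤ 99 < 117), so the first above is n = 9, value 117.

117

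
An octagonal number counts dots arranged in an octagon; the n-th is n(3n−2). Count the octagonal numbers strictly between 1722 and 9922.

The n-th octagonal number is n(3n−2).
Smallest index with value > 1722: n = 25 (giving 1825).
Largest index with value < 9922: n = 57 (giving 9633).
Indices 25 through 57: 33 terms.

33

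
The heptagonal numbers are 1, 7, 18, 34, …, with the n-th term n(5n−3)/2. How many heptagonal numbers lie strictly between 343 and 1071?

The n-th heptagonal number is n(5n−3)/2.
Smallest index with value > 343: n = 13 (giving 403).
Largest index with value < 1071: n = 20 (giving 970).
Indices 13 through 20: 8 terms.

8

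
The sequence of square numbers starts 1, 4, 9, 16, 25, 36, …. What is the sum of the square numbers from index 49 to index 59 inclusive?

32186

Σ_{i=49}^{59} i² = 70210 − 38024 = 32186.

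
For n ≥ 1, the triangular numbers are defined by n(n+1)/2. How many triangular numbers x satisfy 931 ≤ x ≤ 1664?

15

The n-th triangular number is n(n+1)/2.
Smallest index with value ≥ 931: n = 43 (giving 946).
Largest index with value ≤ 1664: n = 57 (giving 1653).
Indices 43 through 57: 15 terms.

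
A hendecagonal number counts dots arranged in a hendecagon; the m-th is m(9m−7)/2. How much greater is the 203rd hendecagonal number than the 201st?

203·(9·203 − 7)/2 = 184730 and 201·(9·201 − 7)/2 = 181101.
Difference: 184730 − 181101 = 3629.

3629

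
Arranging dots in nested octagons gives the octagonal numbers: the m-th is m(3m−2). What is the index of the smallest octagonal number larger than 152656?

Solve n(3n−2) > 152656 for integer n.
The largest n with value ≤ 152656 is 225 (since 151425 ≤ 152656 < 152776), so the first above is n = 226, value 152776.

226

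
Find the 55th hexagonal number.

The 55th hexagonal number is n(2n−1) with n = 55.
55·(2·55 − 1) = 55·109 = 5995.

5995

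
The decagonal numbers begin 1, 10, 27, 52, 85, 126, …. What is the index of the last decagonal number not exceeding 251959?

251

Solve n(4n−3) ≤ 251959 for integer n.
n = 251 gives 251251 ≤ 251959, while n = 252 gives 253260 > 251959; so the answer is index 251.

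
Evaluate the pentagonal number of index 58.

5017

The 58th pentagonal number is n(3n−1)/2 with n = 58.
58·(3·58 − 1)/2 = 58·173/2 = 5017.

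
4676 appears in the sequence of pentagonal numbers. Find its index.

56

Set n(3n−1)/2 = 4676, giving 3n² − n − 9352 = 0.
The discriminant is 1 + 24·4676 = 112225, and √112225 = 335.
So n = (1 + 335) / 6 = 336/6 = 56.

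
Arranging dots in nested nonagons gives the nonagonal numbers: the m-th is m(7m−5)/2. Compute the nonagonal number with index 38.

The 38th nonagonal number is n(7n−5)/2 with n = 38.
38·(7·38 − 5)/2 = 38·261/2 = 4959.

4959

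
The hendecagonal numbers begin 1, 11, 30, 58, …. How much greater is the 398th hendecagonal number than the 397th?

Consecutive hendecagonal numbers differ by 9n − 8: here 9·398 − 8 = 3574.

3574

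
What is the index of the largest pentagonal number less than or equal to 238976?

399

Solve n(3n−1)/2 ≤ 238976 for integer n.
n = 399 gives 238602 ≤ 238976, while n = 400 gives 239800 > 238976; so the answer is index 399.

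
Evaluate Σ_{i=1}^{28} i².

Σ_{i=1}^{28} i² = 28·29·57/6 = 7714.

7714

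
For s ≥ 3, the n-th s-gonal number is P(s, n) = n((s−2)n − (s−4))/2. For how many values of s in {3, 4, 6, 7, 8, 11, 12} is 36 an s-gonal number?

2

s = 3: P(3, 8) = 36. ✓
s = 4: P(4, 6) = 36. ✓
s = 6: P(6, 4) = 28 and P(6, 5) = 45; 36 is not s-gonal.
s = 7: P(7, 4) = 34 and P(7, 5) = 55; 36 is not s-gonal.
s = 8: P(8, 3) = 21 and P(8, 4) = 40; 36 is not s-gonal.
s = 11: P(11, 3) = 30 and P(11, 4) = 58; 36 is not s-gonal.
s = 12: P(12, 3) = 33 and P(12, 4) = 64; 36 is not s-gonal.
Hits: s ∈ {3, 4} → 2.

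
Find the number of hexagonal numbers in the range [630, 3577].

The n-th hexagonal number is n(2n−1).
Smallest index with value ≥ 630: n = 18 (giving 630).
Largest index with value ≤ 3577: n = 42 (giving 3486).
Indices 18 through 42: 25 terms.

25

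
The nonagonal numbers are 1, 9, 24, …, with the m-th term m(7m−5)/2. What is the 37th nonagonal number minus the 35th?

37·(7·37 − 5)/2 = 4699 and 35·(7·35 − 5)/2 = 4200.
Difference: 4699 − 4200 = 499.

499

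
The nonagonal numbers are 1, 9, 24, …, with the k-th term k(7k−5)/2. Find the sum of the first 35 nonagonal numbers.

Σ i(7i−5)/2 = (7Σi² − 5Σi) / 2 over i = 1..35.
Σi = 630 and Σi² = 14910.
(7·14910 − 5·630) / 2 = 101220/2 = 50610.

50610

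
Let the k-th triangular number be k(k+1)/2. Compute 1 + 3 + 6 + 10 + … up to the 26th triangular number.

3276

Σ i(i+1)/2 = (Σi² + Σi) / 2 over i = 1..26.
Σi = 351 and Σi² = 6201.
(1·6201 + 1·351) / 2 = 6552/2 = 3276.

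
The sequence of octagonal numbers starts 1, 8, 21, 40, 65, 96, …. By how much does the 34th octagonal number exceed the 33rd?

Consecutive octagonal numbers differ by 6n − 5: here 6·34 − 5 = 199.

199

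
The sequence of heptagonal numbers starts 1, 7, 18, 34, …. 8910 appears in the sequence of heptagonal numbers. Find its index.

60

Set n(5n−3)/2 = 8910, giving 5n² − 3n − 17820 = 0.
So n = (3 + 597) / 10 = 600/10 = 60.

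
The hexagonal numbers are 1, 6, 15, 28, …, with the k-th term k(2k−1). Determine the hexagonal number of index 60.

The 60th hexagonal number is n(2n−1) with n = 60.
60·(2·60 − 1) = 60·119 = 7140.

7140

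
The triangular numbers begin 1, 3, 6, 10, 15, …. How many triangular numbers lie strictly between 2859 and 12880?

The n-th triangular number is n(n+1)/2.
Smallest index with value > 2859: n = 76 (giving 2926).
Largest index with value < 12880: n = 159 (giving 12720).
Indices 76 through 159: 84 terms.

84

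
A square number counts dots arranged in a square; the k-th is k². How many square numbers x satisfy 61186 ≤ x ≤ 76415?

The n-th square number is n².
Smallest index with value ≥ 61186: n = 248 (giving 61504).
Largest index with value ≤ 76415: n = 276 (giving 76176).
Indices 248 through 276: 29 terms.

29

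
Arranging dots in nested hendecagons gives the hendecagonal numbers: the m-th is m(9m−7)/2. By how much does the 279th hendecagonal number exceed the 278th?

2503

Consecutive hendecagonal numbers differ by 9n − 8: here 9·279 − 8 = 2503.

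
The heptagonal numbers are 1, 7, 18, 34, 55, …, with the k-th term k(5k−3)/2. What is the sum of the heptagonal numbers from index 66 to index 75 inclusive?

123405

Σ i(5i−3)/2 = (5Σi² − 3Σi) / 2 over i = 66..75.
Σi = 2850 − 2145 = 705 and Σi² = 143450 − 93665 = 49785.
(5·49785 − 3·705) / 2 = 246810/2 = 123405.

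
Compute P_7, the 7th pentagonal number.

The 7th pentagonal number is n(3n−1)/2 with n = 7.
7·(3·7 − 1)/2 = 7·20/2 = 7·10 = 70.

70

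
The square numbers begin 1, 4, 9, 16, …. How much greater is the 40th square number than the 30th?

700

40² = 1600 and 30² = 900.
Difference: 1600 − 900 = 700.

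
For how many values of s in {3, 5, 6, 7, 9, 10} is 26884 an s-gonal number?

2

s = 3: P(3, 231) = 26796 and P(3, 232) = 27028; 26884 is not s-gonal.
s = 5: P(5, 134) = 26867 and P(5, 135) = 27270; 26884 is not s-gonal.
s = 6: P(6, 116) = 26796 and P(6, 117) = 27261; 26884 is not s-gonal.
s = 7: P(7, 104) = 26884. ✓
s = 9: P(9, 88) = 26884. ✓
s = 10: P(10, 82) = 26650 and P(10, 83) = 27307; 26884 is not s-gonal.
Hits: s ∈ {7, 9} → 2.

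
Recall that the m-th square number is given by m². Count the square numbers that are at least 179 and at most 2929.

The n-th square number is n².
Smallest index with value ≥ 179: n = 14 (giving 196).
Largest index with value ≤ 2929: n = 54 (giving 2916).
Indices 14 through 54: 41 terms.

41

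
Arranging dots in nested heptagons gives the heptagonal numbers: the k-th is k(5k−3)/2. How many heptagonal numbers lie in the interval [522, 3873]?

25

The n-th heptagonal number is n(5n−3)/2.
Smallest index with value ≥ 522: n = 15 (giving 540).
Largest index with value ≤ 3873: n = 39 (giving 3744).
Indices 15 through 39: 25 terms.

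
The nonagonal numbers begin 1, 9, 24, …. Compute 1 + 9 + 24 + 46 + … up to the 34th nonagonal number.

46410

Σ i(7i−5)/2 = (7Σi² − 5Σi) / 2 over i = 1..34.
Σi = 595 and Σi² = 13685.
(7·13685 − 5·595) / 2 = 92820/2 = 46410.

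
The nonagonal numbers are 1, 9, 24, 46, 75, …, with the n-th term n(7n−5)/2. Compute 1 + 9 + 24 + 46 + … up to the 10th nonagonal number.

Σ i(7i−5)/2 = (7Σi² − 5Σi) / 2 over i = 1..10.
Σi = 55 and Σi² = 385.
(7·385 − 5·55) / 2 = 2420/2 = 1210.

1210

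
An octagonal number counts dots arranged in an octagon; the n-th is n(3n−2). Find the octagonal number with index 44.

The 44th octagonal number is n(3n−2) with n = 44.
44·(3·44 − 2) = 44·130 = 5720.

5720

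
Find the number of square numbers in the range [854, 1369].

8

The n-th square number is n².
Smallest index with value ≥ 854: n = 30 (giving 900).
Largest index with value ≤ 1369: n = 37 (giving 1369).
Indices 30 through 37: 8 terms.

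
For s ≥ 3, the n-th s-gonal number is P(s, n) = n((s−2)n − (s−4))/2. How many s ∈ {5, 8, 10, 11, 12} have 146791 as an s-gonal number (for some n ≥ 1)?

1

s = 5: P(5, 312) = 145860 and P(5, 313) = 146797; 146791 is not s-gonal.
s = 8: P(8, 221) = 146081 and P(8, 222) = 147408; 146791 is not s-gonal.
s = 10: P(10, 191) = 145351 and P(10, 192) = 146880; 146791 is not s-gonal.
s = 11: P(11, 181) = 146791. ✓
s = 12: P(12, 171) = 145521 and P(12, 172) = 147232; 146791 is not s-gonal.
Hits: s ∈ {11} → 1.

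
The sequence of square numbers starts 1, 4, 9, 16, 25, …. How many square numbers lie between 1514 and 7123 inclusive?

The n-th square number is n².
Smallest index with value ≥ 1514: n = 39 (giving 1521).
Largest index with value ≤ 7123: n = 84 (giving 7056).
Indices 39 through 84: 46 terms.

46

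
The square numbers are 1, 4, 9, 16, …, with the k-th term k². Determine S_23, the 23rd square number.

The 23rd square number is n² with n = 23.
23² = 529.

529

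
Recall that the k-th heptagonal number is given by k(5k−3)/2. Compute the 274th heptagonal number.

274·(5·274 − 3)/2 = 274·1367/2 = 187279.

187279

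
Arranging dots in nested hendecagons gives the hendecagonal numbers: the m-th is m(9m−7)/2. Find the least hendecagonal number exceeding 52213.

53083

Solve n(9n−7)/2 > 52213 for integer n.
The largest n with value ≤ 52213 is 108 (since 52110 ≤ 52213 < 53083), so the first above is n = 109, value 53083.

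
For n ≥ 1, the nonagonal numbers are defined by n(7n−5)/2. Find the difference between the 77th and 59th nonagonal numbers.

77·(7·77 − 5)/2 = 20559 and 59·(7·59 − 5)/2 = 12036.
Difference: 20559 − 12036 = 8523.

8523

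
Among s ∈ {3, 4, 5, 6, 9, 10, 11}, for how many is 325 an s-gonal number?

s = 3: P(3, 25) = 325. ✓
s = 4: P(4, 18) = 324 and P(4, 19) = 361; 325 is not s-gonal.
s = 5: P(5, 14) = 287 and P(5, 15) = 330; 325 is not s-gonal.
s = 6: P(6, 13) = 325. ✓
s = 9: P(9, 10) = 325. ✓
s = 10: P(10, 9) = 297 and P(10, 10) = 370; 325 is not s-gonal.
s = 11: P(11, 8) = 260 and P(11, 9) = 333; 325 is not s-gonal.
Hits: s ∈ {3, 6, 9} → 3.

3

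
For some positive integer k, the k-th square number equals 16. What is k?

4

We need n² = 16, so n = √16 = 4.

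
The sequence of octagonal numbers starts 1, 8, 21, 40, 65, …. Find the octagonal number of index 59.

10325

The 59th octagonal number is n(3n−2) with n = 59.
59·(3·59 − 2) = 59·175 = 10325.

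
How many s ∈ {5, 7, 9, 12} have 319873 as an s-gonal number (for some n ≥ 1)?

s = 5: P(5, 461) = 318551 and P(5, 462) = 319935; 319873 is not s-gonal.
s = 7: P(7, 358) = 319873. ✓
s = 9: P(9, 302) = 318459 and P(9, 303) = 320574; 319873 is not s-gonal.
s = 12: P(12, 253) = 319033 and P(12, 254) = 321564; 319873 is not s-gonal.
Hits: s ∈ {7} → 1.

1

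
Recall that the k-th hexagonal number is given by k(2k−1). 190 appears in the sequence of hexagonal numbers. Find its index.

10

Set n(2n−1) = 190, giving 2n² − n − 190 = 0.
The discriminant is 1 + 8·190 = 1521, and √1521 = 39.
So n = (1 + 39) / 4 = 40/4 = 10.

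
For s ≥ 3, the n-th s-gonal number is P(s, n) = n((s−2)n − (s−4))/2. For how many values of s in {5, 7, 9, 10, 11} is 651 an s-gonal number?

2

s = 5: P(5, 21) = 651. ✓
s = 7: P(7, 16) = 616 and P(7, 17) = 697; 651 is not s-gonal.
s = 9: P(9, 14) = 651. ✓
s = 10: P(10, 13) = 637 and P(10, 14) = 742; 651 is not s-gonal.
s = 11: P(11, 12) = 606 and P(11, 13) = 715; 651 is not s-gonal.
Hits: s ∈ {5, 9} → 2.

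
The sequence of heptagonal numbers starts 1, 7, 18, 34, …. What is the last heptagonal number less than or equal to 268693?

268468

Solve n(5n−3)/2 ≤ 268693 for integer n.
n = 328 gives 268468 ≤ 268693, while n = 329 gives 270109 > 268693; so the answer is 268468.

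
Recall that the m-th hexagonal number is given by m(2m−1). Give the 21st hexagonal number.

The 21st hexagonal number is n(2n−1) with n = 21.
21·(2·21 − 1) = 21·41 = 861.

861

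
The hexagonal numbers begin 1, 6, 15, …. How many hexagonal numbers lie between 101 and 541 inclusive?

9

The n-th hexagonal number is n(2n−1).
Smallest index with value ≥ 101: n = 8 (giving 120).
Largest index with value ≤ 541: n = 16 (giving 496).
Indices 8 through 16: 9 terms.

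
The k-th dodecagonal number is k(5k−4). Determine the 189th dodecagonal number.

The 189th dodecagonal number is n(5n−4) with n = 189.
189·(5·189 − 4) = 189·941 = 177849.

177849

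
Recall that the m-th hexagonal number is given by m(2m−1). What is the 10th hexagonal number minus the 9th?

Consecutive hexagonal numbers differ by 4n − 3: here 4·10 − 3 = 37.

37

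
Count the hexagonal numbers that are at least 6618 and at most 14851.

The n-th hexagonal number is n(2n−1).
Smallest index with value ≥ 6618: n = 58 (giving 6670).
Largest index with value ≤ 14851: n = 86 (giving 14706).
Indices 58 through 86: 29 terms.

29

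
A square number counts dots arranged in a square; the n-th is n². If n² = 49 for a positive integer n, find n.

We need n² = 49, so n = √49 = 7.
Check: 7² = 49. ✓

7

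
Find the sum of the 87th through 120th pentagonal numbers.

Σ i(3i−1)/2 = (3Σi² − Σi) / 2 over i = 87..120.
Σi = 7260 − 3741 = 3519 and Σi² = 583220 − 215731 = 367489.
(3·367489 − 1·3519) / 2 = 1098948/2 = 549474.

549474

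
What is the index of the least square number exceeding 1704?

42

Solve n² > 1704 for integer n.
The largest n with value ≤ 1704 is 41 (since 1681 ≤ 1704 < 1764), so the first above is n = 42, value 1764.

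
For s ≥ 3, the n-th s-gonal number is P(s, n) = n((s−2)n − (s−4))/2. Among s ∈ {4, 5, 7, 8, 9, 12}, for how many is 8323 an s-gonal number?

s = 4: P(4, 91) = 8281 and P(4, 92) = 8464; 8323 is not s-gonal.
s = 5: P(5, 74) = 8177 and P(5, 75) = 8400; 8323 is not s-gonal.
s = 7: P(7, 58) = 8323. ✓
s = 8: P(8, 53) = 8321 and P(8, 54) = 8640; 8323 is not s-gonal.
s = 9: P(9, 49) = 8281 and P(9, 50) = 8625; 8323 is not s-gonal.
s = 12: P(12, 41) = 8241 and P(12, 42) = 8652; 8323 is not s-gonal.
Hits: s ∈ {7} → 1.

1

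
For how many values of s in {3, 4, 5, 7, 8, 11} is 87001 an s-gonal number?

s = 3: P(3, 416) = 86736 and P(3, 417) = 87153; 87001 is not s-gonal.
s = 4: P(4, 294) = 86436 and P(4, 295) = 87025; 87001 is not s-gonal.
s = 5: P(5, 241) = 87001. ✓
s = 7: P(7, 186) = 86211 and P(7, 187) = 87142; 87001 is not s-gonal.
s = 8: P(8, 170) = 86360 and P(8, 171) = 87381; 87001 is not s-gonal.
s = 11: P(11, 139) = 86458 and P(11, 140) = 87710; 87001 is not s-gonal.
Hits: s ∈ {5} → 1.

1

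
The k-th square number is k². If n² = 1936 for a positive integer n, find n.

We need n² = 1936, so n = √1936 = 44.

44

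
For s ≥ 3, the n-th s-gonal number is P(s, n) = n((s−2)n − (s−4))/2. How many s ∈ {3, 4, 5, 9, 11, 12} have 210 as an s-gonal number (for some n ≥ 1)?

s = 3: P(3, 20) = 210. ✓
s = 4: P(4, 14) = 196 and P(4, 15) = 225; 210 is not s-gonal.
s = 5: P(5, 12) = 210. ✓
s = 9: P(9, 8) = 204 and P(9, 9) = 261; 210 is not s-gonal.
s = 11: P(11, 7) = 196 and P(11, 8) = 260; 210 is not s-gonal.
s = 12: P(12, 6) = 156 and P(12, 7) = 217; 210 is not s-gonal.
Hits: s ∈ {3, 5} → 2.

2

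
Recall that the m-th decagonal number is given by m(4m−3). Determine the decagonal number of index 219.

191187

219·(4·219 − 3) = 219·873 = 191187.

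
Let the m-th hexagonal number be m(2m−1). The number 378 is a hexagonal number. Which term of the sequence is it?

Set n(2n−1) = 378, giving 2n² − n − 378 = 0.
The discriminant is 1 + 8·378 = 3025, and √3025 = 55.
So n = (1 + 55) / 4 = 56/4 = 14.

14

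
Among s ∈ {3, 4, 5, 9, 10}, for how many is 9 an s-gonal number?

s = 3: P(3, 3) = 6 and P(3, 4) = 10; 9 is not s-gonal.
s = 4: P(4, 3) = 9. ✓
s = 5: P(5, 2) = 5 and P(5, 3) = 12; 9 is not s-gonal.
s = 9: P(9, 2) = 9. ✓
s = 10: P(10, 1) = 1 and P(10, 2) = 10; 9 is not s-gonal.
Hits: s ∈ {4, 9} → 2.

2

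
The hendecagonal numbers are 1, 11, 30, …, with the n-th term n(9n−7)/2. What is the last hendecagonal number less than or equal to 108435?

Solve n(9n−7)/2 ≤ 108435 for integer n.
n = 155 gives 107570 ≤ 108435, while n = 156 gives 108966 > 108435; so the answer is 107570.

107570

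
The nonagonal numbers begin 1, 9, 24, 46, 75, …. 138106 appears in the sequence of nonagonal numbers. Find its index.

Set n(7n−5)/2 = 138106, giving 7n² − 5n − 276212 = 0.
So n = (5 + 2781) / 14 = 2786/14 = 199.

199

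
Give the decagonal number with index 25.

The 25th decagonal number is n(4n−3) with n = 25.
25·(4·25 − 3) = 25·97 = 2425.

2425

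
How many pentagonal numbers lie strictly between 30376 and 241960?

The n-th pentagonal number is n(3n−1)/2.
Smallest index with value > 30376: n = 143 (giving 30602).
Largest index with value < 241960: n = 401 (giving 241001).
Indices 143 through 401: 259 terms.

259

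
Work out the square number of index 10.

10² = 100.

100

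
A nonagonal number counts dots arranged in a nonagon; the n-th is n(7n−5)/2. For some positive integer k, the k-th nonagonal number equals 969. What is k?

17

Set n(7n−5)/2 = 969, giving 7n² − 5n − 1938 = 0.
The discriminant is 25 + 56·969 = 54289, and √54289 = 233.
So n = (5 + 233) / 14 = 238/14 = 17.
Check: 17·(7·17 − 5)/2 = 969. ✓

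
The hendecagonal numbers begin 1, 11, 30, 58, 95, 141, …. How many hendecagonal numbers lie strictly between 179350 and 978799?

The n-th hendecagonal number is n(9n−7)/2.
Smallest index with value > 179350: n = 201 (giving 181101).
Largest index with value < 978799: n = 466 (giving 975571).
Indices 201 through 466: 266 terms.

266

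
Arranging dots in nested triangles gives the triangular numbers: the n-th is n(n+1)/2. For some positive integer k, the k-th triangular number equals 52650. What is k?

324

Set n(n+1)/2 = 52650, giving n² + n − 105300 = 0.
So n = (-1 + 649) / 2 = 648/2 = 324.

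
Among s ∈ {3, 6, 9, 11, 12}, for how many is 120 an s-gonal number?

s = 3: P(3, 15) = 120. ✓
s = 6: P(6, 8) = 120. ✓
s = 9: P(9, 6) = 111 and P(9, 7) = 154; 120 is not s-gonal.
s = 11: P(11, 5) = 95 and P(11, 6) = 141; 120 is not s-gonal.
s = 12: P(12, 5) = 105 and P(12, 6) = 156; 120 is not s-gonal.
Hits: s ∈ {3, 6} → 2.

2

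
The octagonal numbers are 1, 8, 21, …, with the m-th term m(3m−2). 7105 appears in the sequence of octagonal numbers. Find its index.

49

Set n(3n−2) = 7105, giving 3n² − 2n − 7105 = 0.
The discriminant is 4 + 12·7105 = 85264, and √85264 = 292.
So n = (2 + 292) / 6 = 294/6 = 49.
Check: 49·(3·49 − 2) = 7105. ✓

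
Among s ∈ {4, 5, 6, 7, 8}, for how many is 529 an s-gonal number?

s = 4: P(4, 23) = 529. ✓
s = 5: P(5, 18) = 477 and P(5, 19) = 532; 529 is not s-gonal.
s = 6: P(6, 16) = 496 and P(6, 17) = 561; 529 is not s-gonal.
s = 7: P(7, 14) = 469 and P(7, 15) = 540; 529 is not s-gonal.
s = 8: P(8, 13) = 481 and P(8, 14) = 560; 529 is not s-gonal.
Hits: s ∈ {4} → 1.

1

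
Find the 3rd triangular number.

The 3rd triangular number is n(n+1)/2 with n = 3.
3·4/2 = 12/2 = 6.

6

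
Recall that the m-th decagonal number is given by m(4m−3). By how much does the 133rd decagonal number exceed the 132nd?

1057

Consecutive decagonal numbers differ by 8n − 7: here 8·133 − 7 = 1057.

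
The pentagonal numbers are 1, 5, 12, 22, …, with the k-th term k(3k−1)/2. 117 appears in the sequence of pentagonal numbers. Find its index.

Set n(3n−1)/2 = 117, giving 3n² − n − 234 = 0.
The discriminant is 1 + 24·117 = 2809, and √2809 = 53.
So n = (1 + 53) / 6 = 54/6 = 9.
Check: 9·(3·9 − 1)/2 = 117. ✓

9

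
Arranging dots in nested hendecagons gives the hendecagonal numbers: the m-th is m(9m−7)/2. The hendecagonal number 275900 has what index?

248

Set n(9n−7)/2 = 275900, giving 9n² − 7n − 551800 = 0.
The discriminant is 49 + 72·275900 = 19864849, and √19864849 = 4457.
So n = (7 + 4457) / 18 = 4464/18 = 248.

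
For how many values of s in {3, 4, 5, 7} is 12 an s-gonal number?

s = 3: P(3, 4) = 10 and P(3, 5) = 15; 12 is not s-gonal.
s = 4: P(4, 3) = 9 and P(4, 4) = 16; 12 is not s-gonal.
s = 5: P(5, 3) = 12. ✓
s = 7: P(7, 2) = 7 and P(7, 3) = 18; 12 is not s-gonal.
Hits: s ∈ {5} → 1.

1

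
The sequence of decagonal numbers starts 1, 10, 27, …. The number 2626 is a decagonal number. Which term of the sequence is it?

Set n(4n−3) = 2626, giving 4n² − 3n − 2626 = 0.
The discriminant is 9 + 16·2626 = 42025, and √42025 = 205.
So n = (3 + 205) / 8 = 208/8 = 26.
Check: 26·(4·26 − 3) = 2626. ✓

26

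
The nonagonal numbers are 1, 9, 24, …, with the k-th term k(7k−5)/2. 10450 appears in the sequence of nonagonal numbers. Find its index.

Set n(7n−5)/2 = 10450, giving 7n² − 5n − 20900 = 0.
So n = (5 + 765) / 14 = 770/14 = 55.

55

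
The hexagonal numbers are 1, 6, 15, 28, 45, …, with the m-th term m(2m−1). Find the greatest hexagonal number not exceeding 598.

Solve n(2n−1) ≤ 598 for integer n.
n = 17 gives 561 ≤ 598, while n = 18 gives 630 > 598; so the answer is 561.

561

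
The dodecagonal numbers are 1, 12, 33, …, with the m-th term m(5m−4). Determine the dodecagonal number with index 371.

The 371st dodecagonal number is n(5n−4) with n = 371.
371·(5·371 − 4) = 371·1851 = 686721.

686721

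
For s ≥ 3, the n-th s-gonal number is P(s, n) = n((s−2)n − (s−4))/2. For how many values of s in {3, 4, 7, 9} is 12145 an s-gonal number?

1

s = 3: P(3, 155) = 12090 and P(3, 156) = 12246; 12145 is not s-gonal.
s = 4: P(4, 110) = 12100 and P(4, 111) = 12321; 12145 is not s-gonal.
s = 7: P(7, 70) = 12145. ✓
s = 9: P(9, 59) = 12036 and P(9, 60) = 12450; 12145 is not s-gonal.
Hits: s ∈ {7} → 1.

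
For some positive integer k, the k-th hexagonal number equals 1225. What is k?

25

Set n(2n−1) = 1225, giving 2n² − n − 1225 = 0.
The discriminant is 1 + 8·1225 = 9801, and √9801 = 99.
So n = (1 + 99) / 4 = 100/4 = 25.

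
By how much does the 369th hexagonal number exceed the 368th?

Consecutive hexagonal numbers differ by 4n − 3: here 4·369 − 3 = 1473.

1473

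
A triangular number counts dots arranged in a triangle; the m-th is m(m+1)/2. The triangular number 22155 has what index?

210

Set n(n+1)/2 = 22155, giving n² + n − 44310 = 0.
The discriminant is 1 + 8·22155 = 177241, and √177241 = 421.
So n = (-1 + 421) / 2 = 420/2 = 210.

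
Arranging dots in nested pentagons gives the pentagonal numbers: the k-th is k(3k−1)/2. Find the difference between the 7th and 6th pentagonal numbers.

Consecutive pentagonal numbers differ by 3n − 2: here 3·7 − 2 = 19.

19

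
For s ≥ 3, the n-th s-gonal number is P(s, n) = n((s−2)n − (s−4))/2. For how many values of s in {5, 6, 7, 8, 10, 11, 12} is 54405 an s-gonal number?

2

s = 5: P(5, 190) = 54055 and P(5, 191) = 54626; 54405 is not s-gonal.
s = 6: P(6, 165) = 54285 and P(6, 166) = 54946; 54405 is not s-gonal.
s = 7: P(7, 147) = 53802 and P(7, 148) = 54538; 54405 is not s-gonal.
s = 8: P(8, 135) = 54405. ✓
s = 10: P(10, 117) = 54405. ✓
s = 11: P(11, 110) = 54065 and P(11, 111) = 55056; 54405 is not s-gonal.
s = 12: P(12, 104) = 53664 and P(12, 105) = 54705; 54405 is not s-gonal.
Hits: s ∈ {8, 10} → 2.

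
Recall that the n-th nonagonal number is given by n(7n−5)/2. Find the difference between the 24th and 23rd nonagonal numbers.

Consecutive nonagonal numbers differ by 7n − 6: here 7·24 − 6 = 162.

162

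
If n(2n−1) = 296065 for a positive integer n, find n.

385

Set n(2n−1) = 296065, giving 2n² − n − 296065 = 0.
The discriminant is 1 + 8·296065 = 2368521, and √2368521 = 1539.
So n = (1 + 1539) / 4 = 1540/4 = 385.
Check: 385·(2·385 − 1) = 296065. ✓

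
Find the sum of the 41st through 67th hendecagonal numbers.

Σ i(9i−7)/2 = (9Σi² − 7Σi) / 2 over i = 41..67.
Σi = 2278 − 820 = 1458 and Σi² = 102510 − 22140 = 80370.
(9·80370 − 7·1458) / 2 = 713124/2 = 356562.

356562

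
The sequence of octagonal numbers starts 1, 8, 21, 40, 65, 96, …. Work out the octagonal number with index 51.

7701

51·(3·51 − 2) = 51·151 = 7701.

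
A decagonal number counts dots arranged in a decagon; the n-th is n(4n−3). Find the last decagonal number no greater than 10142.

9850

Solve n(4n−3) ≤ 10142 for integer n.
n = 50 gives 9850 ≤ 10142, while n = 51 gives 10251 > 10142; so the answer is 9850.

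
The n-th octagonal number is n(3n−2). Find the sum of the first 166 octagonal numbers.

Σ i(3i−2) = 3Σi² − 2Σi over i = 1..166.
Σi = 13861 and Σi² = 1538571.
3·1538571 − 2·13861 = 4587991.

4587991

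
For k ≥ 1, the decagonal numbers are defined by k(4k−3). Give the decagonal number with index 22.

22·(4·22 − 3) = 22·85 = 1870.

1870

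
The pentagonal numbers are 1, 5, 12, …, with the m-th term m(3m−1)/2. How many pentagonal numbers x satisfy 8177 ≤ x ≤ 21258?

The n-th pentagonal number is n(3n−1)/2.
Smallest index with value ≥ 8177: n = 74 (giving 8177).
Largest index with value ≤ 21258: n = 119 (giving 21182).
Indices 74 through 119: 46 terms.

46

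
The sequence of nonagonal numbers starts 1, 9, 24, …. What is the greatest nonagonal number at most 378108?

Solve n(7n−5)/2 ≤ 378108 for integer n.
n = 329 gives 378021 ≤ 378108, while n = 330 gives 380325 > 378108; so the answer is 378021.

378021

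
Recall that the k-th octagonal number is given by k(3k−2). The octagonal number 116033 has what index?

197

Set n(3n−2) = 116033, giving 3n² − 2n − 116033 = 0.
The discriminant is 4 + 12·116033 = 1392400, and √1392400 = 1180.
So n = (2 + 1180) / 6 = 1182/6 = 197.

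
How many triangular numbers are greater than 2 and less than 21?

The n-th triangular number is n(n+1)/2.
Smallest index with value > 2: n = 2 (giving 3).
Largest index with value < 21: n = 5 (giving 15).
Indices 2 through 5: 4 terms.

4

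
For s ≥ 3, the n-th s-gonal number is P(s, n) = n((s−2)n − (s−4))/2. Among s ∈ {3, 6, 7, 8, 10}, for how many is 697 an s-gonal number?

s = 3: P(3, 36) = 666 and P(3, 37) = 703; 697 is not s-gonal.
s = 6: P(6, 18) = 630 and P(6, 19) = 703; 697 is not s-gonal.
s = 7: P(7, 17) = 697. ✓
s = 8: P(8, 15) = 645 and P(8, 16) = 736; 697 is not s-gonal.
s = 10: P(10, 13) = 637 and P(10, 14) = 742; 697 is not s-gonal.
Hits: s ∈ {7} → 1.

1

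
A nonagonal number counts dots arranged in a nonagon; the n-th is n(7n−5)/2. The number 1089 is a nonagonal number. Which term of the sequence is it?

Set n(7n−5)/2 = 1089, giving 7n² − 5n − 2178 = 0.
The discriminant is 25 + 56·1089 = 61009, and √61009 = 247.
So n = (5 + 247) / 14 = 252/14 = 18.

18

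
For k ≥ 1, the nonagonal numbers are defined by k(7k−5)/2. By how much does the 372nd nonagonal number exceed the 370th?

372·(7·372 − 5)/2 = 483414 and 370·(7·370 − 5)/2 = 478225.
Difference: 483414 − 478225 = 5189.

5189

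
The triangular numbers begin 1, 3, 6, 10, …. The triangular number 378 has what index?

27

Set n(n+1)/2 = 378, giving n² + n − 756 = 0.
The discriminant is 1 + 8·378 = 3025, and √3025 = 55.
So n = (-1 + 55) / 2 = 54/2 = 27.
Check: 27·28/2 = 378. ✓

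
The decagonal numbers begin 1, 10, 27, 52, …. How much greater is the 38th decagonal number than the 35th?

38·(4·38 − 3) = 5662 and 35·(4·35 − 3) = 4795.
Difference: 5662 − 4795 = 867.

867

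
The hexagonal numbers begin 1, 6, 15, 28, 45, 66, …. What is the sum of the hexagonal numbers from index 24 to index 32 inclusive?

13980

Σ i(2i−1) = 2Σi² − Σi over i = 24..32.
Σi = 528 − 276 = 252 and Σi² = 11440 − 4324 = 7116.
2·7116 − 1·252 = 13980.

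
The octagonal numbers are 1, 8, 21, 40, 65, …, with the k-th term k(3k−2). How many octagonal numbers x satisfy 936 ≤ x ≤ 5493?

26

The n-th octagonal number is n(3n−2).
Smallest index with value ≥ 936: n = 18 (giving 936).
Largest index with value ≤ 5493: n = 43 (giving 5461).
Indices 18 through 43: 26 terms.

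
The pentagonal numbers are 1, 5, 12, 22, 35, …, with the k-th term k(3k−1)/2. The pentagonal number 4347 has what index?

54

Set n(3n−1)/2 = 4347, giving 3n² − n − 8694 = 0.
The discriminant is 1 + 24·4347 = 104329, and √104329 = 323.
So n = (1 + 323) / 6 = 324/6 = 54.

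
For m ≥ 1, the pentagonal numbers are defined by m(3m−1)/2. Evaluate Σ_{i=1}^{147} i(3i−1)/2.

Σ i(3i−1)/2 = (3Σi² − Σi) / 2 over i = 1..147.
Σi = 10878 and Σi² = 1069670.
(3·1069670 − 1·10878) / 2 = 3198132/2 = 1599066.

1599066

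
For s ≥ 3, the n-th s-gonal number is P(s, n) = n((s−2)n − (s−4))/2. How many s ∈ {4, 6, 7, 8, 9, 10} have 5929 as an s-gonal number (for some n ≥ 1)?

s = 4: P(4, 77) = 5929. ✓
s = 6: P(6, 54) = 5778 and P(6, 55) = 5995; 5929 is not s-gonal.
s = 7: P(7, 49) = 5929. ✓
s = 8: P(8, 44) = 5720 and P(8, 45) = 5985; 5929 is not s-gonal.
s = 9: P(9, 41) = 5781 and P(9, 42) = 6069; 5929 is not s-gonal.
s = 10: P(10, 38) = 5662 and P(10, 39) = 5967; 5929 is not s-gonal.
Hits: s ∈ {4, 7} → 2.

2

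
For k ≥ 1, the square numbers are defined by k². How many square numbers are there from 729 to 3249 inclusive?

31

The n-th square number is n².
Smallest index with value ≥ 729: n = 27 (giving 729).
Largest index with value ≤ 3249: n = 57 (giving 3249).
Indices 27 through 57: 31 terms.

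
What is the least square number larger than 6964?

7056

Solve n² > 6964 for integer n.
The largest n with value ≤ 6964 is 83 (since 6889 ≤ 6964 < 7056), so the first above is n = 84, value 7056.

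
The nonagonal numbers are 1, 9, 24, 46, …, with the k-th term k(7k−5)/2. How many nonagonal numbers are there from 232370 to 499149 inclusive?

The n-th nonagonal number is n(7n−5)/2.
Smallest index with value ≥ 232370: n = 259 (giving 234136).
Largest index with value ≤ 499149: n = 378 (giving 499149).
Indices 259 through 378: 120 terms.

120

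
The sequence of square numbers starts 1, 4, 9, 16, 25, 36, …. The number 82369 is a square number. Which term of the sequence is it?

287

We need n² = 82369, so n = √82369 = 287.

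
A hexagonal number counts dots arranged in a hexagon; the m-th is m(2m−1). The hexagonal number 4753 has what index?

Set n(2n−1) = 4753, giving 2n² − n − 4753 = 0.
So n = (1 + 195) / 4 = 196/4 = 49.

49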